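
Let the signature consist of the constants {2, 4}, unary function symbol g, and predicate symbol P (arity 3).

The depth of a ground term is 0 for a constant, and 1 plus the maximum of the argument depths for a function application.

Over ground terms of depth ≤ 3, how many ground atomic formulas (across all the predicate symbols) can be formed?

512

First count ground terms of depth ≤ 3.
Let N_k count ground terms of depth at most k. Each non-constant term of depth ≤ k is some function symbol applied to depth-≤(k−1) arguments, giving N_k = 2 + N_{k-1}.
N_0 = 2
N_1 = 2 + 2 = 4
N_2 = 2 + 4 = 6
N_3 = 2 + 6 = 8
Explicitly: 2, 4, g(2), g(4), g(g(2)), g(g(4)), g(g(g(2))), g(g(g(4))).
So |H| = 8.
Ground atoms are formed by filling each argument slot of a predicate with a term from H, so an r-ary predicate gives |H|^r atoms:
  P: 8^3 = 512
Total ground atoms: 512.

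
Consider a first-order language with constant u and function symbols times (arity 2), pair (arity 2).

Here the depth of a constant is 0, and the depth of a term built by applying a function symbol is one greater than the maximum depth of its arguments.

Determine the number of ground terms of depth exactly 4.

1044736

Let N_k count ground terms of depth at most k. Each non-constant term of depth ≤ k is some function symbol applied to depth-≤(k−1) arguments, giving N_k = 1 + N_{k-1}^2 + N_{k-1}^2.
N_0 = 1
N_1 = 1 + 1^2 + 1^2 = 3
N_2 = 1 + 3^2 + 3^2 = 19
N_3 = 1 + 19^2 + 19^2 = 723
N_4 = 1 + 723^2 + 723^2 = 1045459
Terms of depth exactly 4: N_4 − N_3 = 1045459 − 723 = 1044736.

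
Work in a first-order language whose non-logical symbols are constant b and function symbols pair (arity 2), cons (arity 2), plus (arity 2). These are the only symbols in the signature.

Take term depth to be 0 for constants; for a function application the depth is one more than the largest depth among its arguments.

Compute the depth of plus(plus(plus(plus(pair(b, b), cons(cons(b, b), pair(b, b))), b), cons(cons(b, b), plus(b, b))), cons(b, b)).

6

depth(pair(b, b)) = 1 + max(0, 0) = 1
depth(cons(b, b)) = 1 + max(0, 0) = 1
depth(cons(cons(b, b), pair(b, b))) = 1 + max(1, 1) = 2
depth(plus(pair(b, b), cons(cons(b, b), pair(b, b)))) = 1 + max(1, 2) = 3
depth(plus(plus(pair(b, b), cons(cons(b, b), pair(b, b))), b)) = 1 + max(3, 0) = 4
depth(plus(b, b)) = 1 + max(0, 0) = 1
depth(cons(cons(b, b), plus(b, b))) = 1 + max(1, 1) = 2
depth(plus(plus(plus(pair(b, b), cons(cons(b, b), pair(b, b))), b), cons(cons(b, b), plus(b, b)))) = 1 + max(4, 2) = 5
depth(plus(plus(plus(plus(pair(b, b), cons(cons(b, b), pair(b, b))), b), cons(cons(b, b), plus(b, b))), cons(b, b))) = 1 + max(5, 1) = 6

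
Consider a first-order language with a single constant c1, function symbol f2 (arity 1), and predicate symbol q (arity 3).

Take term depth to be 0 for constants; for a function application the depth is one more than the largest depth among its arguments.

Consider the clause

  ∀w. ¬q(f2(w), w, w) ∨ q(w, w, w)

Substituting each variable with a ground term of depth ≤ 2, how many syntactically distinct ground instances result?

Ground terms of depth ≤ 2:
  Write N_k for the number of ground terms of depth ≤ k. A term of depth ≤ k is either a constant or a function symbol applied to arguments of depth ≤ k−1, so N_k = 1 + N_{k-1}.
  N_0 = 1
  N_1 = 1 + 1 = 2
  N_2 = 1 + 2 = 3
  Explicitly: c1, f2(c1), f2(f2(c1)).
So there are 3 ground terms available for substitution.
The body mentions the single quantified variable w; since ground terms form a free algebra, no two substitutions collapse to the same formula.
Number of ground instances = 3.

3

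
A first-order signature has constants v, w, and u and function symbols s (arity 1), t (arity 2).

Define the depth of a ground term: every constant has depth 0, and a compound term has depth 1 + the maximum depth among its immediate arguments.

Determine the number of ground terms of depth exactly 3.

Count level by level. With function symbols s/1, t/2, the terms of depth ≤ k are the 3 constants together with each function applied to depth-≤(k−1) tuples, so N_k = 3 + N_{k-1} + N_{k-1}^2.
N_0 = 3
N_1 = 3 + 3 + 3^2 = 15
N_2 = 3 + 15 + 15^2 = 243
N_3 = 3 + 243 + 243^2 = 59295
Terms of depth exactly 3: N_3 − N_2 = 59295 − 243 = 59052.

59052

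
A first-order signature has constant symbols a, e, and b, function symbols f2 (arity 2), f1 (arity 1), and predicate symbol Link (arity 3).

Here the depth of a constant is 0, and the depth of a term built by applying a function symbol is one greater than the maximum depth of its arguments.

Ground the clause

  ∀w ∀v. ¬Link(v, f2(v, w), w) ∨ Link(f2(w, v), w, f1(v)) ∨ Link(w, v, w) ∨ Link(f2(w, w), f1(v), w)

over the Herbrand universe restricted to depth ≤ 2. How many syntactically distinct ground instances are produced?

Ground terms of depth ≤ 2:
  If N_k denotes the number of depth-≤k ground terms, the 3 constants give N_0 = 3, and each function symbol of arity r contributes N_{k-1}^r new terms at level k: N_k = 3 + N_{k-1}^2 + N_{k-1}.
  N_0 = 3
  N_1 = 3 + 3^2 + 3 = 15
  N_2 = 3 + 15^2 + 15 = 243
So there are 243 ground terms available for substitution.
The body mentions every one of the 2 quantified variables; since ground terms form a free algebra, no two substitutions collapse to the same formula.
Number of ground instances = 243^2 = 59049.

59049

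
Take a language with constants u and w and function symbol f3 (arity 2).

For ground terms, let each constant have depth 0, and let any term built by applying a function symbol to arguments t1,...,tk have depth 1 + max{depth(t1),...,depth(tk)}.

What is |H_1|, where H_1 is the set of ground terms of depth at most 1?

Let N_k = |{terms of depth ≤ k}|. Then N_0 = 2 and N_k = 2 + N_{k-1}^2 for k ≥ 1 (one summand per function symbol, arity giving the exponent).
N_0 = 2
N_1 = 2 + 2^2 = 6

6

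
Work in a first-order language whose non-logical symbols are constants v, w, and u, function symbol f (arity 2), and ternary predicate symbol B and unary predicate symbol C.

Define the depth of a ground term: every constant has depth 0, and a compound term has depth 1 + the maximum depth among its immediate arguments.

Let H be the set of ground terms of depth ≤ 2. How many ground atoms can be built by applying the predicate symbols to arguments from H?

3176670

First count ground terms of depth ≤ 2.
If N_k denotes the number of depth-≤k ground terms, the 3 constants give N_0 = 3, and each function symbol of arity r contributes N_{k-1}^r new terms at level k: N_k = 3 + N_{k-1}^2.
N_0 = 3
N_1 = 3 + 3^2 = 12
N_2 = 3 + 12^2 = 147
So |H| = 147.
A ground atom is a predicate applied to a tuple of terms from H, so the count is the sum over predicates of |H|^arity:
  B: 147^3 = 3176523;  C: 147
Total ground atoms: 3176523 + 147 = 3176670.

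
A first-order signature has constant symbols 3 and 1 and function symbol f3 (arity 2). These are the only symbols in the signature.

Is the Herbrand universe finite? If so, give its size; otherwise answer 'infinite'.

The signature has at least one function symbol (f3, arity 2) and at least one constant (3).
Iterating f3 gives infinitely many distinct ground terms: 3, f3(3, 3), f3(f3(3, 3), f3(3, 3)), ...
So the Herbrand universe is infinite.

infinite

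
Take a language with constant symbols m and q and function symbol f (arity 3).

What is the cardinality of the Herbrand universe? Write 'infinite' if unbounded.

The signature has at least one function symbol (f, arity 3) and at least one constant (m).
Iterating f gives infinitely many distinct ground terms: m, f(m, m, m), f(f(m, m, m), f(m, m, m), f(m, m, m)), ...
So the Herbrand universe is infinite.

infinite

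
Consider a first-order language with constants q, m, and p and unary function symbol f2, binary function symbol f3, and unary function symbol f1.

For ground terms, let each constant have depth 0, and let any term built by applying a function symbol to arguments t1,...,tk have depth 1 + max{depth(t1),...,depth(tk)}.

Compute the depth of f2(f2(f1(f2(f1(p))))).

depth(f1(p)) = 1 + depth(p) = 1 + 0 = 1
depth(f2(f1(p))) = 1 + depth(f1(p)) = 1 + 1 = 2
depth(f1(f2(f1(p)))) = 1 + depth(f2(f1(p))) = 1 + 2 = 3
depth(f2(f1(f2(f1(p))))) = 1 + depth(f1(f2(f1(p)))) = 1 + 3 = 4
depth(f2(f2(f1(f2(f1(p)))))) = 1 + depth(f2(f1(f2(f1(p))))) = 1 + 4 = 5

5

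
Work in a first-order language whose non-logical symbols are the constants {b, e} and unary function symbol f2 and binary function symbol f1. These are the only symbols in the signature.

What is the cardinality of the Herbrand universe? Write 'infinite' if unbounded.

The signature has at least one function symbol (f2, arity 1) and at least one constant (b).
Iterating f2 gives infinitely many distinct ground terms: b, f2(b), f2(f2(b)), ...
So the Herbrand universe is infinite.

infinite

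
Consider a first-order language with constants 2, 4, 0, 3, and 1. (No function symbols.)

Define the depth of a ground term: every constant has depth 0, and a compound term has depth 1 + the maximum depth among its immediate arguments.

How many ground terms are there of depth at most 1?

With no function symbols every ground term is a constant, so there are exactly 5 ground terms at every depth bound.
N_0 = 5
N_1 = 5
Explicitly: 2, 4, 0, 3, 1.

5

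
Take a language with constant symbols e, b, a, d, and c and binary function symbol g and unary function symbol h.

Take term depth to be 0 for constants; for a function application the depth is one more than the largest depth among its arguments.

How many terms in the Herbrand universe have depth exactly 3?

Count level by level. With function symbols g/2, h/1, the terms of depth ≤ k are the 5 constants together with each function applied to depth-≤(k−1) tuples, so N_k = 5 + N_{k-1}^2 + N_{k-1}.
N_0 = 5
N_1 = 5 + 5^2 + 5 = 35
N_2 = 5 + 35^2 + 35 = 1265
N_3 = 5 + 1265^2 + 1265 = 1601495
Terms of depth exactly 3: N_3 − N_2 = 1601495 − 1265 = 1600230.

1600230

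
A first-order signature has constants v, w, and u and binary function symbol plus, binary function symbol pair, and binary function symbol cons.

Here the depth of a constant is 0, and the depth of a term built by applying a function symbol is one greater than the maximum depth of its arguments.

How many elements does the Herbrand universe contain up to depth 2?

Let N_k count ground terms of depth at most k. Each non-constant term of depth ≤ k is some function symbol applied to depth-≤(k−1) arguments, giving N_k = 3 + N_{k-1}^2 + N_{k-1}^2 + N_{k-1}^2.
N_0 = 3
N_1 = 3 + 3^2 + 3^2 + 3^2 = 30
N_2 = 3 + 30^2 + 30^2 + 30^2 = 2703

2703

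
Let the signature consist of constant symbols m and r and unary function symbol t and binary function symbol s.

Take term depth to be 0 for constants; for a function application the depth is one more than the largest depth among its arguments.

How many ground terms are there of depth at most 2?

74

Let N_k count ground terms of depth at most k. Each non-constant term of depth ≤ k is some function symbol applied to depth-≤(k−1) arguments, giving N_k = 2 + N_{k-1} + N_{k-1}^2.
N_0 = 2
N_1 = 2 + 2 + 2^2 = 8
N_2 = 2 + 8 + 8^2 = 74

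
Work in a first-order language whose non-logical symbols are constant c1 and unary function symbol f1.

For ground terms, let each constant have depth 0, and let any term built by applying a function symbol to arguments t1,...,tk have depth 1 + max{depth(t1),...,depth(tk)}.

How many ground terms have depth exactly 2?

Count level by level. With function symbols f1/1, the terms of depth ≤ k are the 1 constant together with each function applied to depth-≤(k−1) tuples, so N_k = 1 + N_{k-1}.
N_0 = 1
N_1 = 1 + 1 = 2
N_2 = 1 + 2 = 3
Terms of depth exactly 2: N_2 − N_1 = 3 − 2 = 1.

1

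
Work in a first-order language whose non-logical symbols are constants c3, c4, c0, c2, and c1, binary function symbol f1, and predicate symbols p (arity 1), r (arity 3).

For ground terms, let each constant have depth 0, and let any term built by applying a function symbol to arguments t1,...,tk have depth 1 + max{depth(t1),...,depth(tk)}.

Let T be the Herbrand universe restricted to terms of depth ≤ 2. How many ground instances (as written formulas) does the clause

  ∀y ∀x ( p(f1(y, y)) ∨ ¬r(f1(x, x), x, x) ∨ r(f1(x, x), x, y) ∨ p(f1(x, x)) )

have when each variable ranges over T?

819025

Ground terms of depth ≤ 2:
  Write N_k for the number of ground terms of depth ≤ k. A term of depth ≤ k is either a constant or a function symbol applied to arguments of depth ≤ k−1, so N_k = 5 + N_{k-1}^2.
  N_0 = 5
  N_1 = 5 + 5^2 = 30
  N_2 = 5 + 30^2 = 905
So there are 905 ground terms available for substitution.
The clause has 2 distinct variables (y, x), each appearing in the body. In the free term algebra distinct substitutions yield syntactically distinct ground instances.
Number of ground instances = 905^2 = 819025.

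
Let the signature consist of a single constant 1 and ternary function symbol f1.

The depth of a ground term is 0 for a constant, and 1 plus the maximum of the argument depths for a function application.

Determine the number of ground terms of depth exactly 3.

Count level by level. With function symbols f1/3, the terms of depth ≤ k are the 1 constant together with each function applied to depth-≤(k−1) tuples, so N_k = 1 + N_{k-1}^3.
N_0 = 1
N_1 = 1 + 1^3 = 2
N_2 = 1 + 2^3 = 9
N_3 = 1 + 9^3 = 730
Terms of depth exactly 3: N_3 − N_2 = 730 − 9 = 721.

721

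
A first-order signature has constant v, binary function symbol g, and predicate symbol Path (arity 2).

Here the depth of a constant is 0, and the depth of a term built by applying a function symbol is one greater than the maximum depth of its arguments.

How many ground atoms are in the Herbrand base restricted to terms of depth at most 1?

4

First count ground terms of depth ≤ 1.
Let N_k count ground terms of depth at most k. Each non-constant term of depth ≤ k is some function symbol applied to depth-≤(k−1) arguments, giving N_k = 1 + N_{k-1}^2.
N_0 = 1
N_1 = 1 + 1^2 = 2
Explicitly: v, g(v, v).
So |H| = 2.
For each predicate symbol, the number of ground atoms is |H| raised to its arity; summing:
  Path: 2^2 = 4
Total ground atoms: 4.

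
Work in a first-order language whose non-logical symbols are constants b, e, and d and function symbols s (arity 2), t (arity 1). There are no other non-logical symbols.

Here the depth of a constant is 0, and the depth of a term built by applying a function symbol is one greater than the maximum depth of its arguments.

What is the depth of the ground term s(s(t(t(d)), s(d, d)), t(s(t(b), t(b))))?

4

depth(t(d)) = 1 + depth(d) = 1 + 0 = 1
depth(t(t(d))) = 1 + depth(t(d)) = 1 + 1 = 2
depth(s(d, d)) = 1 + max(0, 0) = 1
depth(s(t(t(d)), s(d, d))) = 1 + max(2, 1) = 3
depth(t(b)) = 1 + depth(b) = 1 + 0 = 1
depth(s(t(b), t(b))) = 1 + max(1, 1) = 2
depth(t(s(t(b), t(b)))) = 1 + depth(s(t(b), t(b))) = 1 + 2 = 3
depth(s(s(t(t(d)), s(d, d)), t(s(t(b), t(b))))) = 1 + max(3, 3) = 4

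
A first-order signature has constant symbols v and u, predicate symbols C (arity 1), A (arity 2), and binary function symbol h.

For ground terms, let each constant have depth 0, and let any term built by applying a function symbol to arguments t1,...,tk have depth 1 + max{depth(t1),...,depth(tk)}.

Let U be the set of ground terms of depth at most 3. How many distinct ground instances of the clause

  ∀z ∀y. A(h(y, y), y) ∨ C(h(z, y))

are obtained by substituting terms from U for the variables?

2090916

Ground terms of depth ≤ 3:
  Let N_k count ground terms of depth at most k. Each non-constant term of depth ≤ k is some function symbol applied to depth-≤(k−1) arguments, giving N_k = 2 + N_{k-1}^2.
  N_0 = 2
  N_1 = 2 + 2^2 = 6
  N_2 = 2 + 6^2 = 38
  N_3 = 2 + 38^2 = 1446
So there are 1446 ground terms available for substitution.
Each of z, y ranges independently over the available ground terms, and distinct assignments produce distinct instances.
Number of ground instances = 1446^2 = 2090916.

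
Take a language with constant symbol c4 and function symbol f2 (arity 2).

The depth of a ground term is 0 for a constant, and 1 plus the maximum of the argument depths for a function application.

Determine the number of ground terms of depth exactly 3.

21

Let N_k = |{terms of depth ≤ k}|. Then N_0 = 1 and N_k = 1 + N_{k-1}^2 for k ≥ 1 (one summand per function symbol, arity giving the exponent).
N_0 = 1
N_1 = 1 + 1^2 = 2
N_2 = 1 + 2^2 = 5
N_3 = 1 + 5^2 = 26
Terms of depth exactly 3: N_3 − N_2 = 26 − 5 = 21.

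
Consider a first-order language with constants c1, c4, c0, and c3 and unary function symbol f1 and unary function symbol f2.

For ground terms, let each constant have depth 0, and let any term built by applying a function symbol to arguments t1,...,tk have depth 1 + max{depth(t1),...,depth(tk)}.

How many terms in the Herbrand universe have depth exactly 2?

Let N_k count ground terms of depth at most k. Each non-constant term of depth ≤ k is some function symbol applied to depth-≤(k−1) arguments, giving N_k = 4 + N_{k-1} + N_{k-1}.
N_0 = 4
N_1 = 4 + 4 + 4 = 12
N_2 = 4 + 12 + 12 = 28
Terms of depth exactly 2: N_2 − N_1 = 28 − 12 = 16.

16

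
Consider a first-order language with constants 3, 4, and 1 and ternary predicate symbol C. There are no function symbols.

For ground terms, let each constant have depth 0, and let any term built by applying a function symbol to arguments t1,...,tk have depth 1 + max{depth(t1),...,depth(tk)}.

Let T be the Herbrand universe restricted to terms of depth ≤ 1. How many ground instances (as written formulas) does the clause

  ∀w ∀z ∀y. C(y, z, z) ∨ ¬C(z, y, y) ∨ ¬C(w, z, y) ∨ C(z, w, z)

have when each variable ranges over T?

Ground terms of depth ≤ 1:
  With no function symbols every ground term is a constant, so there are exactly 3 ground terms at every depth bound.
  N_0 = 3
  N_1 = 3
  Explicitly: 3, 4, 1.
So there are 3 ground terms available for substitution.
There are 3 variables to instantiate (w, z, y), each occurring in at least one literal, so different choices give different ground instances.
Number of ground instances = 3^3 = 27.

27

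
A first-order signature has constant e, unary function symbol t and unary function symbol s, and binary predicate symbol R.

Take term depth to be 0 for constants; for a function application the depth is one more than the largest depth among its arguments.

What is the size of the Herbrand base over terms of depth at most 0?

First count ground terms of depth ≤ 0.
Write N_k for the number of ground terms of depth ≤ k. A term of depth ≤ k is either a constant or a function symbol applied to arguments of depth ≤ k−1, so N_k = 1 + N_{k-1} + N_{k-1}.
N_0 = 1
Explicitly: e.
So |H| = 1.
A ground atom is a predicate applied to a tuple of terms from H, so the count is the sum over predicates of |H|^arity:
  R: 1^2 = 1
Total ground atoms: 1.

1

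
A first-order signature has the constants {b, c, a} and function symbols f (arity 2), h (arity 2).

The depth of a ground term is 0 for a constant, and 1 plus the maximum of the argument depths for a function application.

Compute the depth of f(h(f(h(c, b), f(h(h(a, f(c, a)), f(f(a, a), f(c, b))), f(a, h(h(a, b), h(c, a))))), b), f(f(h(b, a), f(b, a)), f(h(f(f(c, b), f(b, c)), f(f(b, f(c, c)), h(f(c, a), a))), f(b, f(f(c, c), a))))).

7

depth(h(c, b)) = 1 + max(0, 0) = 1
depth(f(c, a)) = 1 + max(0, 0) = 1
depth(h(a, f(c, a))) = 1 + max(0, 1) = 2
depth(f(a, a)) = 1 + max(0, 0) = 1
depth(f(c, b)) = 1 + max(0, 0) = 1
depth(f(f(a, a), f(c, b))) = 1 + max(1, 1) = 2
depth(h(h(a, f(c, a)), f(f(a, a), f(c, b)))) = 1 + max(2, 2) = 3
depth(h(a, b)) = 1 + max(0, 0) = 1
depth(h(c, a)) = 1 + max(0, 0) = 1
depth(h(h(a, b), h(c, a))) = 1 + max(1, 1) = 2
depth(f(a, h(h(a, b), h(c, a)))) = 1 + max(0, 2) = 3
depth(f(h(h(a, f(c, a)), f(f(a, a), f(c, b))), f(a, h(h(a, b), h(c, a))))) = 1 + max(3, 3) = 4
depth(f(h(c, b), f(h(h(a, f(c, a)), f(f(a, a), f(c, b))), f(a, h(h(a, b), h(c, a)))))) = 1 + max(1, 4) = 5
depth(h(f(h(c, b), f(h(h(a, f(c, a)), f(f(a, a), f(c, b))), f(a, h(h(a, b), h(c, a))))), b)) = 1 + max(5, 0) = 6
depth(h(b, a)) = 1 + max(0, 0) = 1
depth(f(b, a)) = 1 + max(0, 0) = 1
depth(f(h(b, a), f(b, a))) = 1 + max(1, 1) = 2
depth(f(b, c)) = 1 + max(0, 0) = 1
depth(f(f(c, b), f(b, c))) = 1 + max(1, 1) = 2
depth(f(c, c)) = 1 + max(0, 0) = 1
depth(f(b, f(c, c))) = 1 + max(0, 1) = 2
depth(h(f(c, a), a)) = 1 + max(1, 0) = 2
depth(f(f(b, f(c, c)), h(f(c, a), a))) = 1 + max(2, 2) = 3
depth(h(f(f(c, b), f(b, c)), f(f(b, f(c, c)), h(f(c, a), a)))) = 1 + max(2, 3) = 4
depth(f(f(c, c), a)) = 1 + max(1, 0) = 2
depth(f(b, f(f(c, c), a))) = 1 + max(0, 2) = 3
depth(f(h(f(f(c, b), f(b, c)), f(f(b, f(c, c)), h(f(c, a), a))), f(b, f(f(c, c), a)))) = 1 + max(4, 3) = 5
depth(f(f(h(b, a), f(b, a)), f(h(f(f(c, b), f(b, c)), f(f(b, f(c, c)), h(f(c, a), a))), f(b, f(f(c, c), a))))) = 1 + max(2, 5) = 6
depth(f(h(f(h(c, b), f(h(h(a, f(c, a)), f(f(a, a), f(c, b))), f(a, h(h(a, b), h(c, a))))), b), f(f(h(b, a), f(b, a)), f(h(f(f(c, b), f(b, c)), f(f(b, f(c, c)), h(f(c, a), a))), f(b, f(f(c, c), a)))))) = 1 + max(6, 6) = 7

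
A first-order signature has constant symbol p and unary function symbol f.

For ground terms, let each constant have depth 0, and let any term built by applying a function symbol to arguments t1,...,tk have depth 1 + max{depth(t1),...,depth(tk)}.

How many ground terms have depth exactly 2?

If N_k denotes the number of depth-≤k ground terms, the 1 constant gives N_0 = 1, and each function symbol of arity r contributes N_{k-1}^r new terms at level k: N_k = 1 + N_{k-1}.
N_0 = 1
N_1 = 1 + 1 = 2
N_2 = 1 + 2 = 3
Terms of depth exactly 2: N_2 − N_1 = 3 − 2 = 1.

1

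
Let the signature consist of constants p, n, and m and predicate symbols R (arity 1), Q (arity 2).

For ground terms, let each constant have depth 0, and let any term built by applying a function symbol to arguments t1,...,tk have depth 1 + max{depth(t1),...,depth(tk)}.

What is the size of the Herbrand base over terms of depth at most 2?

12

First count ground terms of depth ≤ 2.
With no function symbols every ground term is a constant, so there are exactly 3 ground terms at every depth bound.
N_0 = 3
N_1 = 3
N_2 = 3
Explicitly: p, n, m.
So |H| = 3.
For each predicate symbol, the number of ground atoms is |H| raised to its arity; summing:
  R: 3;  Q: 3^2 = 9
Total ground atoms: 3 + 9 = 12.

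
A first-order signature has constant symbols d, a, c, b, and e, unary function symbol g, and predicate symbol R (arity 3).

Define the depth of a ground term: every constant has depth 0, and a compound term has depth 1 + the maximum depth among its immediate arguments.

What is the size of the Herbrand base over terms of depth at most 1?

1000

First count ground terms of depth ≤ 1.
If N_k denotes the number of depth-≤k ground terms, the 5 constants give N_0 = 5, and each function symbol of arity r contributes N_{k-1}^r new terms at level k: N_k = 5 + N_{k-1}.
N_0 = 5
N_1 = 5 + 5 = 10
So |H| = 10.
Ground atoms are formed by filling each argument slot of a predicate with a term from H, so an r-ary predicate gives |H|^r atoms:
  R: 10^3 = 1000
Total ground atoms: 1000.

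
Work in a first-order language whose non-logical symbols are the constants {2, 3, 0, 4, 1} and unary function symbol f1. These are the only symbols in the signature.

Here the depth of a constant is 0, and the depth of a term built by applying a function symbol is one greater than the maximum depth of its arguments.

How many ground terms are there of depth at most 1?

10

Let N_k = |{terms of depth ≤ k}|. Then N_0 = 5 and N_k = 5 + N_{k-1} for k ≥ 1 (one summand per function symbol, arity giving the exponent).
N_0 = 5
N_1 = 5 + 5 = 10
Explicitly: 2, 3, 0, 4, 1, f1(2), f1(3), f1(0), f1(4), f1(1).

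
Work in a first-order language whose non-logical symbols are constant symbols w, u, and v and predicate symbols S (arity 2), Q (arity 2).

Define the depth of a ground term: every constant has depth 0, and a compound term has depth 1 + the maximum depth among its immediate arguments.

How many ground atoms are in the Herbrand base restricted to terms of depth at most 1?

18

First count ground terms of depth ≤ 1.
With no function symbols every ground term is a constant, so there are exactly 3 ground terms at every depth bound.
N_0 = 3
N_1 = 3
So |H| = 3.
For each predicate symbol, the number of ground atoms is |H| raised to its arity; summing:
  S: 3^2 = 9;  Q: 3^2 = 9
Total ground atoms: 9 + 9 = 18.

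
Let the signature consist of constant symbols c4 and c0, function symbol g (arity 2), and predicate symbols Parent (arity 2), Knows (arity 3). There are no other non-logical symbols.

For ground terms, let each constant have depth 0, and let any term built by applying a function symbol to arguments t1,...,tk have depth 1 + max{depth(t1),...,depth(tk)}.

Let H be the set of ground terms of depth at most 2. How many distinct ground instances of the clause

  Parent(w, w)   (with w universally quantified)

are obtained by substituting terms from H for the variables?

38

Ground terms of depth ≤ 2:
  If N_k denotes the number of depth-≤k ground terms, the 2 constants give N_0 = 2, and each function symbol of arity r contributes N_{k-1}^r new terms at level k: N_k = 2 + N_{k-1}^2.
  N_0 = 2
  N_1 = 2 + 2^2 = 6
  N_2 = 2 + 6^2 = 38
So there are 38 ground terms available for substitution.
The clause has 1 distinct variable (w), which appears in the body. In the free term algebra distinct substitutions yield syntactically distinct ground instances.
Number of ground instances = 38.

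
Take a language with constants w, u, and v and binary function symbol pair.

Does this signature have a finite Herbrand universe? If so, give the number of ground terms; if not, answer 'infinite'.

The signature has at least one function symbol (pair, arity 2) and at least one constant (w).
Iterating pair gives infinitely many distinct ground terms: w, pair(w, w), pair(pair(w, w), pair(w, w)), ...
So the Herbrand universe is infinite.

infinite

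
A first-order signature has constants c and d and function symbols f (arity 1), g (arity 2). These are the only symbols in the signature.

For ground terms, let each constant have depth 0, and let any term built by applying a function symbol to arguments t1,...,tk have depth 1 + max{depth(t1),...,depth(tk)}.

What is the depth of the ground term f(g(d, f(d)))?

3

depth(f(d)) = 1 + depth(d) = 1 + 0 = 1
depth(g(d, f(d))) = 1 + max(0, 1) = 2
depth(f(g(d, f(d)))) = 1 + depth(g(d, f(d))) = 1 + 2 = 3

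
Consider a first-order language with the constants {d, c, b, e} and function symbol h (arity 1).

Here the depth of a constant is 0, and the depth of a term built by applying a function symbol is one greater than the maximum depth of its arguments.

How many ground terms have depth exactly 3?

4

Let N_k = |{terms of depth ≤ k}|. Then N_0 = 4 and N_k = 4 + N_{k-1} for k ≥ 1 (one summand per function symbol, arity giving the exponent).
N_0 = 4
N_1 = 4 + 4 = 8
N_2 = 4 + 8 = 12
N_3 = 4 + 12 = 16
Terms of depth exactly 3: N_3 − N_2 = 16 − 12 = 4.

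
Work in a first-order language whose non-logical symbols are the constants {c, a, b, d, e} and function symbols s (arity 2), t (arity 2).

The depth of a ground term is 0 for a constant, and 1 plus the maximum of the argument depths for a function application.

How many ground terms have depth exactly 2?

6000

Let N_k = |{terms of depth ≤ k}|. Then N_0 = 5 and N_k = 5 + N_{k-1}^2 + N_{k-1}^2 for k ≥ 1 (one summand per function symbol, arity giving the exponent).
N_0 = 5
N_1 = 5 + 5^2 + 5^2 = 55
N_2 = 5 + 55^2 + 55^2 = 6055
Terms of depth exactly 2: N_2 − N_1 = 6055 − 55 = 6000.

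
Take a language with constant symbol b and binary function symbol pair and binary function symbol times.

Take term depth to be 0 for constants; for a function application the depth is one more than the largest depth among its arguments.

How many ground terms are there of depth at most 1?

3

Let N_k count ground terms of depth at most k. Each non-constant term of depth ≤ k is some function symbol applied to depth-≤(k−1) arguments, giving N_k = 1 + N_{k-1}^2 + N_{k-1}^2.
N_0 = 1
N_1 = 1 + 1^2 + 1^2 = 3
Explicitly: b, pair(b, b), times(b, b).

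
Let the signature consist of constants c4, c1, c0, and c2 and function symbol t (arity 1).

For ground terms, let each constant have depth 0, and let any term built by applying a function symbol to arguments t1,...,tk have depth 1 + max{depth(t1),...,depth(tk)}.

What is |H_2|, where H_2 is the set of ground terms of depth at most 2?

12

Let N_k count ground terms of depth at most k. Each non-constant term of depth ≤ k is some function symbol applied to depth-≤(k−1) arguments, giving N_k = 4 + N_{k-1}.
N_0 = 4
N_1 = 4 + 4 = 8
N_2 = 4 + 8 = 12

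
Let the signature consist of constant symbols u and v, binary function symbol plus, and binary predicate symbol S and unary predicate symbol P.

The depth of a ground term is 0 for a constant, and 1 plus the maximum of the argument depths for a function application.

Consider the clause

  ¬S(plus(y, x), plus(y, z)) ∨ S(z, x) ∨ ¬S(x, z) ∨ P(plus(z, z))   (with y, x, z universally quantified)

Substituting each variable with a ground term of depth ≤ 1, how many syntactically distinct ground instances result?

Ground terms of depth ≤ 1:
  Write N_k for the number of ground terms of depth ≤ k. A term of depth ≤ k is either a constant or a function symbol applied to arguments of depth ≤ k−1, so N_k = 2 + N_{k-1}^2.
  N_0 = 2
  N_1 = 2 + 2^2 = 6
  Explicitly: u, v, plus(u, u), plus(u, v), plus(v, u), plus(v, v).
So there are 6 ground terms available for substitution.
There are 3 variables to instantiate (y, x, z), each occurring in at least one literal, so different choices give different ground instances.
Number of ground instances = 6^3 = 216.

216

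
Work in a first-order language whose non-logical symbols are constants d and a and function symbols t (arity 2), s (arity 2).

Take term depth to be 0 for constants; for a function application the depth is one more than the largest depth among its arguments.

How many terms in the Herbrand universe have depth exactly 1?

8

Let N_k count ground terms of depth at most k. Each non-constant term of depth ≤ k is some function symbol applied to depth-≤(k−1) arguments, giving N_k = 2 + N_{k-1}^2 + N_{k-1}^2.
N_0 = 2
N_1 = 2 + 2^2 + 2^2 = 10
Terms of depth exactly 1: N_1 − N_0 = 10 − 2 = 8.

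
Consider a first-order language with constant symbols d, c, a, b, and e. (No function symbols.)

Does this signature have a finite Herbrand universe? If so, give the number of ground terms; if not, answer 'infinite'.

There are no function symbols, so every ground term is one of the 5 constants.
The Herbrand universe is {d, c, a, b, e}, which is finite with 5 elements.

5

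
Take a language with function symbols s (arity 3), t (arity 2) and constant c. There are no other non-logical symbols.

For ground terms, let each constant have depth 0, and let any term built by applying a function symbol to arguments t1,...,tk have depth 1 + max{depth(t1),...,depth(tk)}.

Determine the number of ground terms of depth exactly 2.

34

Write N_k for the number of ground terms of depth ≤ k. A term of depth ≤ k is either a constant or a function symbol applied to arguments of depth ≤ k−1, so N_k = 1 + N_{k-1}^3 + N_{k-1}^2.
N_0 = 1
N_1 = 1 + 1^3 + 1^2 = 3
N_2 = 1 + 3^3 + 3^2 = 37
Terms of depth exactly 2: N_2 − N_1 = 37 − 3 = 34.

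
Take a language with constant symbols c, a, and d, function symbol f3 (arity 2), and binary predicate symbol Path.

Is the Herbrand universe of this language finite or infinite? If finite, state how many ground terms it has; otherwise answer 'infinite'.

The signature has at least one function symbol (f3, arity 2) and at least one constant (c).
Iterating f3 gives infinitely many distinct ground terms: c, f3(c, c), f3(f3(c, c), f3(c, c)), ...
So the Herbrand universe is infinite.

infinite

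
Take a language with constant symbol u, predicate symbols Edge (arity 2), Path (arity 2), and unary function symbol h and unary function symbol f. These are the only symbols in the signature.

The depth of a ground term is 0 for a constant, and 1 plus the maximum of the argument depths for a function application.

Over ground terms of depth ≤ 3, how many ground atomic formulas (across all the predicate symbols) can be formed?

First count ground terms of depth ≤ 3.
Count level by level. With function symbols h/1, f/1, the terms of depth ≤ k are the 1 constant together with each function applied to depth-≤(k−1) tuples, so N_k = 1 + N_{k-1} + N_{k-1}.
N_0 = 1
N_1 = 1 + 1 + 1 = 3
N_2 = 1 + 3 + 3 = 7
N_3 = 1 + 7 + 7 = 15
So |H| = 15.
A ground atom is a predicate applied to a tuple of terms from H, so the count is the sum over predicates of |H|^arity:
  Edge: 15^2 = 225;  Path: 15^2 = 225
Total ground atoms: 225 + 225 = 450.

450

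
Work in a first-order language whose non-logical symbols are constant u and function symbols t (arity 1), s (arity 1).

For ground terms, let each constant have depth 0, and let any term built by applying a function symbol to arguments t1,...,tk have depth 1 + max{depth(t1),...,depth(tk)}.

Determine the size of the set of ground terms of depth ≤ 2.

Let N_k count ground terms of depth at most k. Each non-constant term of depth ≤ k is some function symbol applied to depth-≤(k−1) arguments, giving N_k = 1 + N_{k-1} + N_{k-1}.
N_0 = 1
N_1 = 1 + 1 + 1 = 3
N_2 = 1 + 3 + 3 = 7
Explicitly: u, t(u), t(t(u)), t(s(u)), s(u), s(t(u)), s(s(u)).

7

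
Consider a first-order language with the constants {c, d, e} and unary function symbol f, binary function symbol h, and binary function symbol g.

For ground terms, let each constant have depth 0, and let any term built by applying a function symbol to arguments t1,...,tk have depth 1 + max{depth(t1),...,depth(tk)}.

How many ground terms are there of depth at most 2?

1179

If N_k denotes the number of depth-≤k ground terms, the 3 constants give N_0 = 3, and each function symbol of arity r contributes N_{k-1}^r new terms at level k: N_k = 3 + N_{k-1} + N_{k-1}^2 + N_{k-1}^2.
N_0 = 3
N_1 = 3 + 3 + 3^2 + 3^2 = 24
N_2 = 3 + 24 + 24^2 + 24^2 = 1179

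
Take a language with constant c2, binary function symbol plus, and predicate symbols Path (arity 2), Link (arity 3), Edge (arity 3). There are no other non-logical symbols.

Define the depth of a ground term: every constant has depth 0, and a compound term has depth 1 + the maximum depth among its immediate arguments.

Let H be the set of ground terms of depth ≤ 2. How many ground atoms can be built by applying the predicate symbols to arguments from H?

First count ground terms of depth ≤ 2.
Let N_k count ground terms of depth at most k. Each non-constant term of depth ≤ k is some function symbol applied to depth-≤(k−1) arguments, giving N_k = 1 + N_{k-1}^2.
N_0 = 1
N_1 = 1 + 1^2 = 2
N_2 = 1 + 2^2 = 5
So |H| = 5.
Ground atoms are formed by filling each argument slot of a predicate with a term from H, so an r-ary predicate gives |H|^r atoms:
  Path: 5^2 = 25;  Link: 5^3 = 125;  Edge: 5^3 = 125
Total ground atoms: 25 + 125 + 125 = 275.

275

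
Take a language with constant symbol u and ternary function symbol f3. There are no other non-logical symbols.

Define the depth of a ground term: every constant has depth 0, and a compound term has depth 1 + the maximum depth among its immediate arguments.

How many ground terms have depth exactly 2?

Let N_k count ground terms of depth at most k. Each non-constant term of depth ≤ k is some function symbol applied to depth-≤(k−1) arguments, giving N_k = 1 + N_{k-1}^3.
N_0 = 1
N_1 = 1 + 1^3 = 2
N_2 = 1 + 2^3 = 9
Terms of depth exactly 2: N_2 − N_1 = 9 − 2 = 7.

7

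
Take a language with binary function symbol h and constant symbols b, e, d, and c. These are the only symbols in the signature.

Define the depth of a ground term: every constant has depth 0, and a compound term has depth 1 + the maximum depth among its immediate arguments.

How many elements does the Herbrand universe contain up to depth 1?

Write N_k for the number of ground terms of depth ≤ k. A term of depth ≤ k is either a constant or a function symbol applied to arguments of depth ≤ k−1, so N_k = 4 + N_{k-1}^2.
N_0 = 4
N_1 = 4 + 4^2 = 20

20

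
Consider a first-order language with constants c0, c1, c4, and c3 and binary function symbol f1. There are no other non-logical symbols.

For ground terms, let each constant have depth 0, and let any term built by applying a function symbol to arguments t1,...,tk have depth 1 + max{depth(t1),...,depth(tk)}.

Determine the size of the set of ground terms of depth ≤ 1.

Let N_k = |{terms of depth ≤ k}|. Then N_0 = 4 and N_k = 4 + N_{k-1}^2 for k ≥ 1 (one summand per function symbol, arity giving the exponent).
N_0 = 4
N_1 = 4 + 4^2 = 20

20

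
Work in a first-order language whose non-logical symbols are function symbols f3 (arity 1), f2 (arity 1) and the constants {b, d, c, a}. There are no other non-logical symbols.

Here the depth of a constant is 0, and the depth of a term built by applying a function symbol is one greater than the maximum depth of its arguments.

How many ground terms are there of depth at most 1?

12

If N_k denotes the number of depth-≤k ground terms, the 4 constants give N_0 = 4, and each function symbol of arity r contributes N_{k-1}^r new terms at level k: N_k = 4 + N_{k-1} + N_{k-1}.
N_0 = 4
N_1 = 4 + 4 + 4 = 12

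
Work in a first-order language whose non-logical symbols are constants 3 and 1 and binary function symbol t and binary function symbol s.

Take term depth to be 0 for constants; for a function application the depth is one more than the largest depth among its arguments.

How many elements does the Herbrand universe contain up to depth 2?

Let N_k count ground terms of depth at most k. Each non-constant term of depth ≤ k is some function symbol applied to depth-≤(k−1) arguments, giving N_k = 2 + N_{k-1}^2 + N_{k-1}^2.
N_0 = 2
N_1 = 2 + 2^2 + 2^2 = 10
N_2 = 2 + 10^2 + 10^2 = 202

202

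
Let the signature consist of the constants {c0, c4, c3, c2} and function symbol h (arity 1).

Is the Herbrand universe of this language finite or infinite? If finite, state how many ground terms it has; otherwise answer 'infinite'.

infinite

The signature has at least one function symbol (h, arity 1) and at least one constant (c0).
Iterating h gives infinitely many distinct ground terms: c0, h(c0), h(h(c0)), ...
So the Herbrand universe is infinite.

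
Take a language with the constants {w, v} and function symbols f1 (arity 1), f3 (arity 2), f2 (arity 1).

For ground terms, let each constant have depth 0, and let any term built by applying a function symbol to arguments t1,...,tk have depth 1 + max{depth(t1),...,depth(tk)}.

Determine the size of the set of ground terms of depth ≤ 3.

15130

Write N_k for the number of ground terms of depth ≤ k. A term of depth ≤ k is either a constant or a function symbol applied to arguments of depth ≤ k−1, so N_k = 2 + N_{k-1} + N_{k-1}^2 + N_{k-1}.
N_0 = 2
N_1 = 2 + 2 + 2^2 + 2 = 10
N_2 = 2 + 10 + 10^2 + 10 = 122
N_3 = 2 + 122 + 122^2 + 122 = 15130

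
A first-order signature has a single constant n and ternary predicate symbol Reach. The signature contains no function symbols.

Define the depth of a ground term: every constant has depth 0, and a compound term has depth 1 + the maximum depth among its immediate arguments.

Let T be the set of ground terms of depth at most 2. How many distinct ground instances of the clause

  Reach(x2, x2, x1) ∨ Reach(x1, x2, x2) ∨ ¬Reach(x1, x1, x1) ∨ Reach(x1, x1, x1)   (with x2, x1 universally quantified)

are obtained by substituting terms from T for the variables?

Ground terms of depth ≤ 2:
  With no function symbols every ground term is a constant, so there is exactly 1 ground term at every depth bound.
  N_0 = 1
  N_1 = 1
  N_2 = 1
  Explicitly: n.
So there is exactly 1 ground term available for substitution.
The clause has 2 distinct variables (x2, x1), each appearing in the body. In the free term algebra distinct substitutions yield syntactically distinct ground instances.
Number of ground instances = 1^2 = 1.

1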